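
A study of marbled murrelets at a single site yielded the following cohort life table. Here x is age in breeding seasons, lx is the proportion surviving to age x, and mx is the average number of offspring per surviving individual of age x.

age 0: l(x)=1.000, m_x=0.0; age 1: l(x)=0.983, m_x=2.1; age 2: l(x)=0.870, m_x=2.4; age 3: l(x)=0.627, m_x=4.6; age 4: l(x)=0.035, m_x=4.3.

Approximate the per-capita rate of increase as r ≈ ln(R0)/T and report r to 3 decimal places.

R0 = Σ lx·mx = 0 + 2.0643 + 2.088 + 2.8842 + 0.1505 = 7.187
Σ x·lx·mx = 15.4949; T = 15.4949/7.187 = 2.15596…
r ≈ ln(R0)/T = ln(7.187)/2.15596… = 0.9148… → 0.915

0.915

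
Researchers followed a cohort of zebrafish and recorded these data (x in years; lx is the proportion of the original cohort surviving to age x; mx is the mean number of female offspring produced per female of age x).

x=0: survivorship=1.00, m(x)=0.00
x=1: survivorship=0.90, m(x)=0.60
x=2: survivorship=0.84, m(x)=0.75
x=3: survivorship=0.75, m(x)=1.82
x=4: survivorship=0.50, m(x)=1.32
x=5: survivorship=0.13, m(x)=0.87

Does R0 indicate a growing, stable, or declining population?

growing

R0 = Σ lx·mx = 0 + 0.54 + 0.63 + 1.365 + 0.66 + 0.1131 = 3.3081
R0 > 1, so the population is growing.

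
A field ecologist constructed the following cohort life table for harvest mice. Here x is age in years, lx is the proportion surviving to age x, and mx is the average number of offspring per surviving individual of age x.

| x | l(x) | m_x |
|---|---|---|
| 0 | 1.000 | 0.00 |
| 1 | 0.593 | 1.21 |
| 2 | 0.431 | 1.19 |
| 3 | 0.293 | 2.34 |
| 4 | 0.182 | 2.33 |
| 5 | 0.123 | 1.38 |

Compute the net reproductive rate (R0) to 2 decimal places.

lx·mx by age: 0, 0.71753, 0.51289, 0.68562, 0.42406, 0.16974
R0 = Σ lx·mx = 2.50984 → 2.51

2.51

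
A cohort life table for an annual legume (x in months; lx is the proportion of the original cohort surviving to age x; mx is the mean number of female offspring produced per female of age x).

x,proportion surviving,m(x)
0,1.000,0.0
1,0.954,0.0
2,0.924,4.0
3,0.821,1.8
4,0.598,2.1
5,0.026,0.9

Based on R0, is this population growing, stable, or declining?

growing

R0 = Σ lx·mx = 0 + 0 + 3.696 + 1.4778 + 1.2558 + 0.0234 = 6.453
R0 > 1, so the population is growing.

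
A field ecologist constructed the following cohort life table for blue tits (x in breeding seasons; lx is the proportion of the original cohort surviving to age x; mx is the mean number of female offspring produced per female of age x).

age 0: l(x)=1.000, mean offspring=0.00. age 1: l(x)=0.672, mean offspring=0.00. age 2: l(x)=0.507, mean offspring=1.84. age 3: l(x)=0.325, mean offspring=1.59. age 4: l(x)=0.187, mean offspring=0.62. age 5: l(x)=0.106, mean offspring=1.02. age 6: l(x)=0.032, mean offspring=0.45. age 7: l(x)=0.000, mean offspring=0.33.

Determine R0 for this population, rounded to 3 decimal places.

lx·mx by age: 0, 0, 0.93288, 0.51675, 0.11594, 0.10812, 0.0144, 0
R0 = Σ lx·mx = 1.68809 → 1.688

1.688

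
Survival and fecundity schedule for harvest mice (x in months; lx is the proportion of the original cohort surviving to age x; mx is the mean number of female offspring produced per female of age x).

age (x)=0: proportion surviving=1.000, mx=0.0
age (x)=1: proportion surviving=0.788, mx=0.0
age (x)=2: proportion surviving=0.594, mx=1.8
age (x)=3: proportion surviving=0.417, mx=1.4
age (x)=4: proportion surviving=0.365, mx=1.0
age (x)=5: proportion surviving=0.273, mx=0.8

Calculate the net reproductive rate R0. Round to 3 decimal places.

lx·mx by age: 0, 0, 1.0692, 0.5838, 0.365, 0.2184
R0 = Σ lx·mx = 2.2364 → 2.236

2.236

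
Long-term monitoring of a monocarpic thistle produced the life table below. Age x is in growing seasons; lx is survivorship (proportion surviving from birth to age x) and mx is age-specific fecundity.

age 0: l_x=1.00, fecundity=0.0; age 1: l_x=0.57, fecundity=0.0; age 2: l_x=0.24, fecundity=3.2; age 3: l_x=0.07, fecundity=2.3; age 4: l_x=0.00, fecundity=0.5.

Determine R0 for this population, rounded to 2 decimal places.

lx·mx by age: 0, 0, 0.768, 0.161, 0
R0 = Σ lx·mx = 0.929 → 0.93

0.93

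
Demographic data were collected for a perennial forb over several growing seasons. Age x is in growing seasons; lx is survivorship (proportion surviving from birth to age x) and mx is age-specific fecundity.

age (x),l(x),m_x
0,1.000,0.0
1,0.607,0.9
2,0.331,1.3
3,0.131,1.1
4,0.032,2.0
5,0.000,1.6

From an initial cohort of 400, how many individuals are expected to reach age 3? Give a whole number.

Expected survivors = N0 · l_3 = 400 × 0.131 = 52.4 → 52

52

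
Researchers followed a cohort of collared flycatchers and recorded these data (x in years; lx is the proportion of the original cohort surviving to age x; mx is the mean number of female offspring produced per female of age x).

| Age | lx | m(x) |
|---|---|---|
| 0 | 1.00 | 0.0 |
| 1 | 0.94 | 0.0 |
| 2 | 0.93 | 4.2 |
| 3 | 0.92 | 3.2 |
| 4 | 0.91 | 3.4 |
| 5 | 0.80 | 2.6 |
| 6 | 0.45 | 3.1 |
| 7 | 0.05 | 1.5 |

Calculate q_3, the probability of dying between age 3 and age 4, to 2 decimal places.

q_3 = (l_3 − l_4) / l_3 = (0.92 − 0.91) / 0.92
     = 0.01 / 0.92 = 0.01087… → 0.01

0.01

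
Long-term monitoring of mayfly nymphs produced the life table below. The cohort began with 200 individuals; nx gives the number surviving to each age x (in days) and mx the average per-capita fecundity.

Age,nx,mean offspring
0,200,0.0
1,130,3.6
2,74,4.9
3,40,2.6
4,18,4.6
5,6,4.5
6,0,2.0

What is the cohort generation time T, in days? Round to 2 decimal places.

1.89

lx = nx/n0 = nx/200: 1, 0.65, 0.37, 0.2, 0.09, 0.03, 0
lx·mx: 0, 2.34, 1.813, 0.52, 0.414, 0.135, 0 → R0 = 5.222
x·lx·mx: 0, 2.34, 3.626, 1.56, 1.656, 0.675, 0 → Σ = 9.857
T = 9.857 / 5.222 = 1.887591… → 1.89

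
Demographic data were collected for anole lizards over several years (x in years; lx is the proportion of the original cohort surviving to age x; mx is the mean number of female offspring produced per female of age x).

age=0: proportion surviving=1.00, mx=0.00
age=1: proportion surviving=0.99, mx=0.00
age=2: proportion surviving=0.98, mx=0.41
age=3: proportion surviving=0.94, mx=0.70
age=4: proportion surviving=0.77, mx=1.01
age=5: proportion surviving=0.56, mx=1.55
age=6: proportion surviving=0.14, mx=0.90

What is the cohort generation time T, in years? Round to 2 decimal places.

lx·mx: 0, 0, 0.4018, 0.658, 0.7777, 0.868, 0.126 → R0 = 2.8315
x·lx·mx: 0, 0, 0.8036, 1.974, 3.1108, 4.34, 0.756 → Σ = 10.9844
T = 10.9844 / 2.8315 = 3.879357… → 3.88

3.88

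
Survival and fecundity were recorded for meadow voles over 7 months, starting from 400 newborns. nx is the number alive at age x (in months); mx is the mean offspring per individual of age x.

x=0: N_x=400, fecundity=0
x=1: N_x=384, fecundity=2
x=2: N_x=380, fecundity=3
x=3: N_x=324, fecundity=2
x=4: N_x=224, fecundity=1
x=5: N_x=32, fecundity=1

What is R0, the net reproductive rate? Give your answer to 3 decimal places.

7.030

lx = nx/n0 = nx/400: 1, 0.96, 0.95, 0.81, 0.56, 0.08
lx·mx by age: 0, 1.92, 2.85, 1.62, 0.56, 0.08
R0 = Σ lx·mx = 7.03 → 7.030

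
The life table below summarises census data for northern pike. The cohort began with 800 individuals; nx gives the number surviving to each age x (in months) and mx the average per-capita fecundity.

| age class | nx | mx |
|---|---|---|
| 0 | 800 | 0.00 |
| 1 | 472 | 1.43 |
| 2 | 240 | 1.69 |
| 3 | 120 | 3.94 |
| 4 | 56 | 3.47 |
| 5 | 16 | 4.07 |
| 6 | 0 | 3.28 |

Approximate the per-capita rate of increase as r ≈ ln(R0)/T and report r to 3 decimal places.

lx = nx/n0 = nx/800: 1, 0.59, 0.3, 0.15, 0.07, 0.02, 0
R0 = Σ lx·mx = 0 + 0.8437 + 0.507 + 0.591 + 0.2429 + 0.0814 + 0 = 2.266
Σ x·lx·mx = 5.0093; T = 5.0093/2.266 = 2.21064…
r ≈ ln(R0)/T = ln(2.266)/2.21064… = 0.37004… → 0.370

0.370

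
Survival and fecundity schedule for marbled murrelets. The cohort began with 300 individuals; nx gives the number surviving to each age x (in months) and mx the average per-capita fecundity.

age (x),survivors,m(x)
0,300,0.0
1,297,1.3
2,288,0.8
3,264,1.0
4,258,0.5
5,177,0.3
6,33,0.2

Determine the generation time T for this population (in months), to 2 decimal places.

2.30

lx = nx/n0 = nx/300: 1, 0.99, 0.96, 0.88, 0.86, 0.59, 0.11
lx·mx: 0, 1.287, 0.768, 0.88, 0.43, 0.177, 0.022 → R0 = 3.564
x·lx·mx: 0, 1.287, 1.536, 2.64, 1.72, 0.885, 0.132 → Σ = 8.2
T = 8.2 / 3.564 = 2.300786… → 2.30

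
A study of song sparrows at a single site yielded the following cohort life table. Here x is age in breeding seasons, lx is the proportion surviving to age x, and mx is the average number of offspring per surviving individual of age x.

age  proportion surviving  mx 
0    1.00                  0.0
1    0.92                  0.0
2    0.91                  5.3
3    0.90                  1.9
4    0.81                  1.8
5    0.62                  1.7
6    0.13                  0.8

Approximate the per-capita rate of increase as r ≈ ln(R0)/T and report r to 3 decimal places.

R0 = Σ lx·mx = 0 + 0 + 4.823 + 1.71 + 1.458 + 1.054 + 0.104 = 9.149
Σ x·lx·mx = 26.502; T = 26.502/9.149 = 2.89671…
r ≈ ln(R0)/T = ln(9.149)/2.89671… = 0.76419… → 0.764

0.764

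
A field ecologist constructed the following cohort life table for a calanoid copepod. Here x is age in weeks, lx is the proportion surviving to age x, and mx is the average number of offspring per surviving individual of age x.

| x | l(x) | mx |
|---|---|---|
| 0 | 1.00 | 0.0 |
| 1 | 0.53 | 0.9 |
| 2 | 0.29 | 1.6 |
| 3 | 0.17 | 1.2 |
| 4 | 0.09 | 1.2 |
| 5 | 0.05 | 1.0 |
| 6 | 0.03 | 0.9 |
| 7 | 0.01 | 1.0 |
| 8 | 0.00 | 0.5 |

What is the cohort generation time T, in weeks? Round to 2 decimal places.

lx·mx: 0, 0.477, 0.464, 0.204, 0.108, 0.05, 0.027, 0.01, 0 → R0 = 1.34
x·lx·mx: 0, 0.477, 0.928, 0.612, 0.432, 0.25, 0.162, 0.07, 0 → Σ = 2.931
T = 2.931 / 1.34 = 2.187313… → 2.19

2.19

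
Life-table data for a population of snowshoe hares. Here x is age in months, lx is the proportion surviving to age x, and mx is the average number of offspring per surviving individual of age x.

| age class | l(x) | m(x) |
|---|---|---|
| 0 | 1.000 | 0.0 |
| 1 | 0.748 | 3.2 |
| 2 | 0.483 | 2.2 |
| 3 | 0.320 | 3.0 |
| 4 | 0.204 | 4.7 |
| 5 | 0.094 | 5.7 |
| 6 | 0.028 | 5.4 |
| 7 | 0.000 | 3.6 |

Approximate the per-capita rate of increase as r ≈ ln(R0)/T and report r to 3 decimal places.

R0 = Σ lx·mx = 0 + 2.3936 + 1.0626 + 0.96 + 0.9588 + 0.5358 + 0.1512 + 0 = 6.062
Σ x·lx·mx = 14.8202; T = 14.8202/6.062 = 2.44477…
r ≈ ln(R0)/T = ln(6.062)/2.44477… = 0.7371… → 0.737

0.737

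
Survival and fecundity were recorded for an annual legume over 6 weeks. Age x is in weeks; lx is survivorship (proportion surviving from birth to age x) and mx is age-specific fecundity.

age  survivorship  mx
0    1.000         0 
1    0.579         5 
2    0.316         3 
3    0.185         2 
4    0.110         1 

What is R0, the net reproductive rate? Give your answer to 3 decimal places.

4.323

lx·mx by age: 0, 2.895, 0.948, 0.37, 0.11
R0 = Σ lx·mx = 4.323 → 4.323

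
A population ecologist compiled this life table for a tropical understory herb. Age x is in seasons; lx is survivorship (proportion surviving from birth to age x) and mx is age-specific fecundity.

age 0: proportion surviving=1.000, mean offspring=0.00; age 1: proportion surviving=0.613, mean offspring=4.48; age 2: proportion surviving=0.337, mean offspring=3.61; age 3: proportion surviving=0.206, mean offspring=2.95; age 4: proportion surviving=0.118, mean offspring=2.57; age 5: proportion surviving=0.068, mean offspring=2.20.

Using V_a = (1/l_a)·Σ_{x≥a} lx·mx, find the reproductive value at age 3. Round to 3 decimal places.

lx·mx for x ≥ 3: 0.6077, 0.30326, 0.1496 → sum = 1.06056
V_3 = 1.06056 / l_3 = 1.06056 / 0.206 = 5.14835… → 5.148

5.148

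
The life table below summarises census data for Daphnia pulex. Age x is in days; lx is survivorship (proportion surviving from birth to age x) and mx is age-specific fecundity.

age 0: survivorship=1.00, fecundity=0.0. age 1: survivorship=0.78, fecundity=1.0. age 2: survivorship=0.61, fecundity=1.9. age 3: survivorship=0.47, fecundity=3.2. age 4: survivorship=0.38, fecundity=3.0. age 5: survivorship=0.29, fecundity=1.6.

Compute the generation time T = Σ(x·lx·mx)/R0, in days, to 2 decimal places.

lx·mx: 0, 0.78, 1.159, 1.504, 1.14, 0.464 → R0 = 5.047
x·lx·mx: 0, 0.78, 2.318, 4.512, 4.56, 2.32 → Σ = 14.49
T = 14.49 / 5.047 = 2.871012… → 2.87

2.87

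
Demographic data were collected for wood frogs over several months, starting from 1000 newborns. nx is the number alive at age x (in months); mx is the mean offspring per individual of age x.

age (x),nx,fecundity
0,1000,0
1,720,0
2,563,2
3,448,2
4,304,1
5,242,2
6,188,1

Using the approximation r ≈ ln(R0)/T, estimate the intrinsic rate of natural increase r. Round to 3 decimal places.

lx = nx/n0 = nx/1000: 1, 0.72, 0.563, 0.448, 0.304, 0.242, 0.188
R0 = Σ lx·mx = 0 + 0 + 1.126 + 0.896 + 0.304 + 0.484 + 0.188 = 2.998
Σ x·lx·mx = 9.704; T = 9.704/2.998 = 3.23682…
r ≈ ln(R0)/T = ln(2.998)/3.23682… = 0.3392… → 0.339

0.339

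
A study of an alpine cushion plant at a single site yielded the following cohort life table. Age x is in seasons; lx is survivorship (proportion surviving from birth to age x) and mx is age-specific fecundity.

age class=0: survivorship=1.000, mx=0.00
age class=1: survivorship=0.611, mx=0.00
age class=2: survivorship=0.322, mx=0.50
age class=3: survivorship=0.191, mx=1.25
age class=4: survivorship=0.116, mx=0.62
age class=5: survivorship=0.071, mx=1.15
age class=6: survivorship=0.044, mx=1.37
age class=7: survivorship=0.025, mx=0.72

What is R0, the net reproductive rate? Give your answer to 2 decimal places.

0.63

lx·mx by age: 0, 0, 0.161, 0.23875, 0.07192, 0.08165, 0.06028, 0.018
R0 = Σ lx·mx = 0.6316 → 0.63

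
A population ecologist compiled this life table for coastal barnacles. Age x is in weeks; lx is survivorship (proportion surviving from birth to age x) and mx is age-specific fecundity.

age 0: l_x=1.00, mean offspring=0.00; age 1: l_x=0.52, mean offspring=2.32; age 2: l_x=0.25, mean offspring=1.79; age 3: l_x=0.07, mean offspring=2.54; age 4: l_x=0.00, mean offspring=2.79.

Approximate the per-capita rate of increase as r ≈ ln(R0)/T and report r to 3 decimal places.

0.421

R0 = Σ lx·mx = 0 + 1.2064 + 0.4475 + 0.1778 + 0 = 1.8317
Σ x·lx·mx = 2.6348; T = 2.6348/1.8317 = 1.43845…
r ≈ ln(R0)/T = ln(1.8317)/1.43845… = 0.42076… → 0.421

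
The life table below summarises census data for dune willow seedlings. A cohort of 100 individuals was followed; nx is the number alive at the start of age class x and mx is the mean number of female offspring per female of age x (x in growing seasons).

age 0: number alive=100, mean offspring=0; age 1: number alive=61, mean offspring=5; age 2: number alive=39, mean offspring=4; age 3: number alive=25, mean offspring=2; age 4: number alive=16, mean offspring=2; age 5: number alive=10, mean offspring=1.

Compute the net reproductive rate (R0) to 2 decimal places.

5.53

lx = nx/n0 = nx/100: 1, 0.61, 0.39, 0.25, 0.16, 0.1
lx·mx by age: 0, 3.05, 1.56, 0.5, 0.32, 0.1
R0 = Σ lx·mx = 5.53 → 5.53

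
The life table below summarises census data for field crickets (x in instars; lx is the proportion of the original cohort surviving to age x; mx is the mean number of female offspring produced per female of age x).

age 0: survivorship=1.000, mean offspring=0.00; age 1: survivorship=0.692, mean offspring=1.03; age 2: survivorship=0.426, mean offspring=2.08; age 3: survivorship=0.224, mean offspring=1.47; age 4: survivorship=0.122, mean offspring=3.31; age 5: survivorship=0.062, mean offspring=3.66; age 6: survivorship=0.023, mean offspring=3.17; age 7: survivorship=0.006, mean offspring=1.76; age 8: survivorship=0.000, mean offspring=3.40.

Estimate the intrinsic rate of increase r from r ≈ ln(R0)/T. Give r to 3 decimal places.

R0 = Σ lx·mx = 0 + 0.71276 + 0.88608 + 0.32928 + 0.40382 + 0.22692 + 0.07291 + 0.01056 + 0 = 2.64233
Σ x·lx·mx = 6.73402; T = 6.73402/2.64233 = 2.54852…
r ≈ ln(R0)/T = ln(2.64233)/2.54852… = 0.38127… → 0.381

0.381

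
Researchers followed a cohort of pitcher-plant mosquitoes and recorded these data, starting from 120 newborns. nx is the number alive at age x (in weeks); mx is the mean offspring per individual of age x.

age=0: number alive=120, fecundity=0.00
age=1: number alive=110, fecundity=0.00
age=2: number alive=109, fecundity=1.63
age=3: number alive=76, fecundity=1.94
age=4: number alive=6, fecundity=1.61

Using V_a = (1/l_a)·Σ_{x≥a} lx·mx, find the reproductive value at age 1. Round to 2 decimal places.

lx = nx/n0 = nx/120: 1, 0.91667…, 0.90833…, 0.63333…, 0.05
lx·mx for x ≥ 1: 0, 1.480583…, 1.228667…, 0.0805 → sum = 2.78975…
V_1 = 2.78975… / l_1 = 2.78975… / 0.916667… = 3.043364… → 3.04

3.04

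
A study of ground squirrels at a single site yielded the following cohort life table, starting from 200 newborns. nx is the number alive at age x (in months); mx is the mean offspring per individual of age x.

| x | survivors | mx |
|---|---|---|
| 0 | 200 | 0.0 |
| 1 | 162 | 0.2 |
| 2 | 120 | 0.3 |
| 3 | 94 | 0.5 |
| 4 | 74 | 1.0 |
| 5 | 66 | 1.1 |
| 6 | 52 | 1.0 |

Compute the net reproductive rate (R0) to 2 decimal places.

lx = nx/n0 = nx/200: 1, 0.81, 0.6, 0.47, 0.37, 0.33, 0.26
lx·mx by age: 0, 0.162, 0.18, 0.235, 0.37, 0.363, 0.26
R0 = Σ lx·mx = 1.57 → 1.57

1.57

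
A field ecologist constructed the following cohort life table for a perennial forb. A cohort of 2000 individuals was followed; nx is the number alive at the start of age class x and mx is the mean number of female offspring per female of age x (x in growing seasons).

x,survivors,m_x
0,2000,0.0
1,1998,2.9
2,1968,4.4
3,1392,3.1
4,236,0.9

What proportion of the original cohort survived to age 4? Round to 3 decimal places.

l_4 = n_4/n_0 = 236/2000 = 0.118 → 0.118

0.118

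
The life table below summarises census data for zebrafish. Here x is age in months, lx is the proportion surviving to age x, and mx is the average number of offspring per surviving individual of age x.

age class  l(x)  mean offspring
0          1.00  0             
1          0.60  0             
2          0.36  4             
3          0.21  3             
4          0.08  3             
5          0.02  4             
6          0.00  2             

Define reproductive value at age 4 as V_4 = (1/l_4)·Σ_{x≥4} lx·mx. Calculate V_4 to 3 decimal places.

4.000

lx·mx for x ≥ 4: 0.24, 0.08, 0 → sum = 0.32
V_4 = 0.32 / l_4 = 0.32 / 0.08 = 4 → 4.000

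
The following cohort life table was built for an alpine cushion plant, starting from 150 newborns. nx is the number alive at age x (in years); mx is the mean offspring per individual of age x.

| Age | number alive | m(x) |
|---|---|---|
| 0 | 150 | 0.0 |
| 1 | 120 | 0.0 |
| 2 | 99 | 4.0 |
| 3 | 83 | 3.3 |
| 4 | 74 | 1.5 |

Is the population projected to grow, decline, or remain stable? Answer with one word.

lx = nx/n0 = nx/150: 1, 0.8, 0.66, 0.55333…, 0.49333…
R0 = Σ lx·mx = 0 + 0 + 2.64 + 1.826… + 0.74… = 5.206…
R0 > 1, so the population is growing.

growing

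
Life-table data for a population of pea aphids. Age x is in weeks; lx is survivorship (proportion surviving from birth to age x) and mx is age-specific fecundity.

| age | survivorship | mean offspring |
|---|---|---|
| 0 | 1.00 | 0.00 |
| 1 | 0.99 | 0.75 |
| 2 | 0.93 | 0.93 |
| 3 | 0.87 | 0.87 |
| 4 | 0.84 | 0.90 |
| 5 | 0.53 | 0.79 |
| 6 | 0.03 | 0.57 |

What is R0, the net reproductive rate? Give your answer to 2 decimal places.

lx·mx by age: 0, 0.7425, 0.8649, 0.7569, 0.756, 0.4187, 0.0171
R0 = Σ lx·mx = 3.5561 → 3.56

3.56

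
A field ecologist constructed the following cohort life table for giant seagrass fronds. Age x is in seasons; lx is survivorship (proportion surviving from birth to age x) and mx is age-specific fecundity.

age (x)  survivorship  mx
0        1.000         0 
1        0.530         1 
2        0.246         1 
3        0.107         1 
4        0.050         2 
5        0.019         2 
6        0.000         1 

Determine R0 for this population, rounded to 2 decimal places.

lx·mx by age: 0, 0.53, 0.246, 0.107, 0.1, 0.038, 0
R0 = Σ lx·mx = 1.021 → 1.02

1.02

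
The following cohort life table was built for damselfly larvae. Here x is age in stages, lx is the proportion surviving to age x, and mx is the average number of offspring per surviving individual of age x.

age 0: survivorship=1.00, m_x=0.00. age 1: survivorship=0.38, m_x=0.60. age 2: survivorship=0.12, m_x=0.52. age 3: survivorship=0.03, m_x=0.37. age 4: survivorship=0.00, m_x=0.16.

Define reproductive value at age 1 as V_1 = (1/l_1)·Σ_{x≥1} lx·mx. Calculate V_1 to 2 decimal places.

0.79

lx·mx for x ≥ 1: 0.228, 0.0624, 0.0111, 0 → sum = 0.3015
V_1 = 0.3015 / l_1 = 0.3015 / 0.38 = 0.793421… → 0.79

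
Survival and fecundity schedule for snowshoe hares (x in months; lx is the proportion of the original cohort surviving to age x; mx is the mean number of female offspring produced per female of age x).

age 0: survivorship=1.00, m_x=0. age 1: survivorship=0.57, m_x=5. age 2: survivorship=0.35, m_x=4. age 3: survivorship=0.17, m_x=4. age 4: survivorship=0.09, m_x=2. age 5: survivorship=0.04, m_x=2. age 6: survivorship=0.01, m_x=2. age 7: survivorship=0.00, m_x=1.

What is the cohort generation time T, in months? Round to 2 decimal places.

lx·mx: 0, 2.85, 1.4, 0.68, 0.18, 0.08, 0.02, 0 → R0 = 5.21
x·lx·mx: 0, 2.85, 2.8, 2.04, 0.72, 0.4, 0.12, 0 → Σ = 8.93
T = 8.93 / 5.21 = 1.714012… → 1.71

1.71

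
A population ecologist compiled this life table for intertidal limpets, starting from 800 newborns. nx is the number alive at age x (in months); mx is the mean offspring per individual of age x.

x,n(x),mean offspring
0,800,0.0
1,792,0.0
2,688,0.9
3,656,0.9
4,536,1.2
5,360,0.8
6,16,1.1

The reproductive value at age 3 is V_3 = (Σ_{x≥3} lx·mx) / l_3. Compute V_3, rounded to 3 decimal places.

2.346

lx = nx/n0 = nx/800: 1, 0.99, 0.86, 0.82, 0.67, 0.45, 0.02
lx·mx for x ≥ 3: 0.738, 0.804, 0.36, 0.022 → sum = 1.924
V_3 = 1.924 / l_3 = 1.924 / 0.82 = 2.346341… → 2.346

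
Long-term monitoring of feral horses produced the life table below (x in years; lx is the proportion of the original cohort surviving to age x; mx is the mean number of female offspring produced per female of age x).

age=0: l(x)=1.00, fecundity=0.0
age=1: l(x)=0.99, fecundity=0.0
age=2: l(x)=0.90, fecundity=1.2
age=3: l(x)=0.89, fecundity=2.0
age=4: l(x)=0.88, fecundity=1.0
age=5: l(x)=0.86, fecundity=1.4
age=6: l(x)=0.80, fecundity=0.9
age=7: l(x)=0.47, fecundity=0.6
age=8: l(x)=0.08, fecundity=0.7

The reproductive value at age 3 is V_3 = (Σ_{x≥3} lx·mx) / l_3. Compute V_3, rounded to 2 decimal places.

5.53

lx·mx for x ≥ 3: 1.78, 0.88, 1.204, 0.72, 0.282, 0.056 → sum = 4.922
V_3 = 4.922 / l_3 = 4.922 / 0.89 = 5.530337… → 5.53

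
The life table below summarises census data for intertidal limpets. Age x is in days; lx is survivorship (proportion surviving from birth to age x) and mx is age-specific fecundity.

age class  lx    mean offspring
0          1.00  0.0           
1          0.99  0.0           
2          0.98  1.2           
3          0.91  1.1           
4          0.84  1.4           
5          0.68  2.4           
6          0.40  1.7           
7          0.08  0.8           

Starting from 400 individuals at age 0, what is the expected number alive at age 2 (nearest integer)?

Expected survivors = N0 · l_2 = 400 × 0.98 = 392 → 392

392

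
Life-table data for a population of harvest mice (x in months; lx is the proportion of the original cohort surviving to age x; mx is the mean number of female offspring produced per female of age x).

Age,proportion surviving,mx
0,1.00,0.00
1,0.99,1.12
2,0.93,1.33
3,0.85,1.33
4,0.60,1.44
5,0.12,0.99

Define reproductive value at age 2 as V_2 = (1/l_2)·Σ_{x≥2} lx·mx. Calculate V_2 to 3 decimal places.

lx·mx for x ≥ 2: 1.2369, 1.1305, 0.864, 0.1188 → sum = 3.3502
V_2 = 3.3502 / l_2 = 3.3502 / 0.93 = 3.602366… → 3.602

3.602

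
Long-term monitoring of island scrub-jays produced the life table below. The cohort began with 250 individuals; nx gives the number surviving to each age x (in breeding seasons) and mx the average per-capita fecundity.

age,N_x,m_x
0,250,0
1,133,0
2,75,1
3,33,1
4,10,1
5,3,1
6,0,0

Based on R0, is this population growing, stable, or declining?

declining

lx = nx/n0 = nx/250: 1, 0.532, 0.3, 0.132, 0.04, 0.012, 0
R0 = Σ lx·mx = 0 + 0 + 0.3 + 0.132 + 0.04 + 0.012 + 0 = 0.484
R0 < 1, so the population is declining.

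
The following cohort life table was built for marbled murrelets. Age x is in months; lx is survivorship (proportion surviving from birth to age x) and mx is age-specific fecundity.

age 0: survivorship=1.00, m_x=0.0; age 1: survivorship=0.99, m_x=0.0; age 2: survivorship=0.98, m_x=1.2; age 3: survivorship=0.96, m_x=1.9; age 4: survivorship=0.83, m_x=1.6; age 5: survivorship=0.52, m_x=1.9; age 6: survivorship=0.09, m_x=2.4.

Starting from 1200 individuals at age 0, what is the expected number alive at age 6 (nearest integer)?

108

Expected survivors = N0 · l_6 = 1200 × 0.09 = 108 → 108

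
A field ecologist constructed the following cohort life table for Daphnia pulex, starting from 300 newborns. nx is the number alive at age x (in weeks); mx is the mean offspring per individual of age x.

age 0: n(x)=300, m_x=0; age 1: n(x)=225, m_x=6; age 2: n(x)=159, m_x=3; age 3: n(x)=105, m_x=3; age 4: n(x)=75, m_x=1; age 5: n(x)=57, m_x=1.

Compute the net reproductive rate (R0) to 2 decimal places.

lx = nx/n0 = nx/300: 1, 0.75, 0.53, 0.35, 0.25, 0.19
lx·mx by age: 0, 4.5, 1.59, 1.05, 0.25, 0.19
R0 = Σ lx·mx = 7.58 → 7.58

7.58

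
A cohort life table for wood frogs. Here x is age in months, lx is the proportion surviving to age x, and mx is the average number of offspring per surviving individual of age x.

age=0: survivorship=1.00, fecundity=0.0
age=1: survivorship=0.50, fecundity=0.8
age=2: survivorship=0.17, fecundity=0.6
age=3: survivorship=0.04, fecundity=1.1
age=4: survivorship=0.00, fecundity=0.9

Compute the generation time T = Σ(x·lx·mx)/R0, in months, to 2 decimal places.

1.35

lx·mx: 0, 0.4, 0.102, 0.044, 0 → R0 = 0.546
x·lx·mx: 0, 0.4, 0.204, 0.132, 0 → Σ = 0.736
T = 0.736 / 0.546 = 1.347985… → 1.35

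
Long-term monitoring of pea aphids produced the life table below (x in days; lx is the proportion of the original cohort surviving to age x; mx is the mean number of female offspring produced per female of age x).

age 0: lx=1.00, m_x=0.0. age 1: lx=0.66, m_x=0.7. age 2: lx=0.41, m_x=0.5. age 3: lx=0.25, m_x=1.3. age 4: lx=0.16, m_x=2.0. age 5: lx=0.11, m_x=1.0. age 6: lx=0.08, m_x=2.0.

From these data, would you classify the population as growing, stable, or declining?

R0 = Σ lx·mx = 0 + 0.462 + 0.205 + 0.325 + 0.32 + 0.11 + 0.16 = 1.582
R0 > 1, so the population is growing.

growing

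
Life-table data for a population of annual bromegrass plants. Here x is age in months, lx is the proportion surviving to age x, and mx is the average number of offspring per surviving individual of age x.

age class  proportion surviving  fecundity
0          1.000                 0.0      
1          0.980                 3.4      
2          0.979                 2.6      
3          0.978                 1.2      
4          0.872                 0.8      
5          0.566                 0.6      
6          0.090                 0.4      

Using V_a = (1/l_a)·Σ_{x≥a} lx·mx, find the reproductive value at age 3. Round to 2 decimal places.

lx·mx for x ≥ 3: 1.1736, 0.6976, 0.3396, 0.036 → sum = 2.2468
V_3 = 2.2468 / l_3 = 2.2468 / 0.978 = 2.297342… → 2.30

2.30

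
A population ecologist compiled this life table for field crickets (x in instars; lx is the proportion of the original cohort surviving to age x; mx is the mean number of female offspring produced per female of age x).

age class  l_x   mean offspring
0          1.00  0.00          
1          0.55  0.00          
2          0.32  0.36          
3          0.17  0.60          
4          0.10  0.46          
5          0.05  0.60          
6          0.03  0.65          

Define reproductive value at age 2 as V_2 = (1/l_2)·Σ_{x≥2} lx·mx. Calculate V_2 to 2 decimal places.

lx·mx for x ≥ 2: 0.1152, 0.102, 0.046, 0.03, 0.0195 → sum = 0.3127
V_2 = 0.3127 / l_2 = 0.3127 / 0.32 = 0.977188… → 0.98

0.98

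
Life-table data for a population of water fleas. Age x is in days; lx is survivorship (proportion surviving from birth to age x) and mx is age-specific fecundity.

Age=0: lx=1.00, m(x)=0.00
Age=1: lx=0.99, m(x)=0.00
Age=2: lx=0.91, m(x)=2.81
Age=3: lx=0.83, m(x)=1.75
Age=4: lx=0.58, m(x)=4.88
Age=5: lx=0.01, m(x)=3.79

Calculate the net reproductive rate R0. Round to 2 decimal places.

6.88

lx·mx by age: 0, 0, 2.5571, 1.4525, 2.8304, 0.0379
R0 = Σ lx·mx = 6.8779 → 6.88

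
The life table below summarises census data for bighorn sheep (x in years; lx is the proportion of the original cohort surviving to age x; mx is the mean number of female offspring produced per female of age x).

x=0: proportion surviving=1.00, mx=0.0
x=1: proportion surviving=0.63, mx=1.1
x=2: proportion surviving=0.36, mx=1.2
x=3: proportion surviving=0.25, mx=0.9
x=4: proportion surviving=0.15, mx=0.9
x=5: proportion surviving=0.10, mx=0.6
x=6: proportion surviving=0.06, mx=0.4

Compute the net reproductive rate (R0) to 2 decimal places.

lx·mx by age: 0, 0.693, 0.432, 0.225, 0.135, 0.06, 0.024
R0 = Σ lx·mx = 1.569 → 1.57

1.57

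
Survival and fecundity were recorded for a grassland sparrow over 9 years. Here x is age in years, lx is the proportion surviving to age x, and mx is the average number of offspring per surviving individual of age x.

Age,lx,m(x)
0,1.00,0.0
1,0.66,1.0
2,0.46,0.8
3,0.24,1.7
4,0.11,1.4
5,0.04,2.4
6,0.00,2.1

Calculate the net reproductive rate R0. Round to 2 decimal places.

1.69

lx·mx by age: 0, 0.66, 0.368, 0.408, 0.154, 0.096, 0
R0 = Σ lx·mx = 1.686 → 1.69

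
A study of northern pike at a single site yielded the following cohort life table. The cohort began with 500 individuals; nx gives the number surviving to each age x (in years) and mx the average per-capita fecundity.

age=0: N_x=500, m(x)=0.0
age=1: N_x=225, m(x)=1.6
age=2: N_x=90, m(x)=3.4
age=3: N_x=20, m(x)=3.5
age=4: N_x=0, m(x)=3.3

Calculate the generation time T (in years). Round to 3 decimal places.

lx = nx/n0 = nx/500: 1, 0.45, 0.18, 0.04, 0
lx·mx: 0, 0.72, 0.612, 0.14, 0 → R0 = 1.472
x·lx·mx: 0, 0.72, 1.224, 0.42, 0 → Σ = 2.364
T = 2.364 / 1.472 = 1.605978… → 1.606

1.606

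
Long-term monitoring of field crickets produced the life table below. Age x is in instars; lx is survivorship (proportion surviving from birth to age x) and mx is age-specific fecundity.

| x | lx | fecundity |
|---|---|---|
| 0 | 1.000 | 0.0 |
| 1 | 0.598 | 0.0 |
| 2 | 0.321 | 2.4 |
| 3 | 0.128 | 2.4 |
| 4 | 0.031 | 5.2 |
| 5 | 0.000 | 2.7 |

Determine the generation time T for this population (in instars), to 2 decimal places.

lx·mx: 0, 0, 0.7704, 0.3072, 0.1612, 0 → R0 = 1.2388
x·lx·mx: 0, 0, 1.5408, 0.9216, 0.6448, 0 → Σ = 3.1072
T = 3.1072 / 1.2388 = 2.508234… → 2.51

2.51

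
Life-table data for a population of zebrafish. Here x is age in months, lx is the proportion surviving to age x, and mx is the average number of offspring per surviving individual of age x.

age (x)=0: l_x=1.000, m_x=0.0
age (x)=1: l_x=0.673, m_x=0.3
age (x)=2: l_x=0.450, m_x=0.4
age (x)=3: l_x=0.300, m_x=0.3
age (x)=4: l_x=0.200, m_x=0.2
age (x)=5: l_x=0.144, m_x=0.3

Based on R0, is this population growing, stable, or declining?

declining

R0 = Σ lx·mx = 0 + 0.2019 + 0.18 + 0.09 + 0.04 + 0.0432 = 0.5551
R0 < 1, so the population is declining.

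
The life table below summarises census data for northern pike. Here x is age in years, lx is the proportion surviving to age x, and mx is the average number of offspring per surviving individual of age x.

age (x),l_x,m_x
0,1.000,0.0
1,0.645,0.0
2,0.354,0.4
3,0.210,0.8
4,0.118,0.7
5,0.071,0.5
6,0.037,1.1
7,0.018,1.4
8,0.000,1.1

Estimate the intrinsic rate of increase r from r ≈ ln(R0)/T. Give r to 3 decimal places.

-0.203

R0 = Σ lx·mx = 0 + 0 + 0.1416 + 0.168 + 0.0826 + 0.0355 + 0.0407 + 0.0252 + 0 = 0.4936
Σ x·lx·mx = 1.7157; T = 1.7157/0.4936 = 3.47589…
r ≈ ln(R0)/T = ln(0.4936)/3.47589… = -0.20312… → -0.203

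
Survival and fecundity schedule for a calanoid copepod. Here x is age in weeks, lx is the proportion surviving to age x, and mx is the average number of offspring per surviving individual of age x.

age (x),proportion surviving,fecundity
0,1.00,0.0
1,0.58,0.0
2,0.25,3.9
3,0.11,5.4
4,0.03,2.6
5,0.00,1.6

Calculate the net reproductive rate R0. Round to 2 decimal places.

1.65

lx·mx by age: 0, 0, 0.975, 0.594, 0.078, 0
R0 = Σ lx·mx = 1.647 → 1.65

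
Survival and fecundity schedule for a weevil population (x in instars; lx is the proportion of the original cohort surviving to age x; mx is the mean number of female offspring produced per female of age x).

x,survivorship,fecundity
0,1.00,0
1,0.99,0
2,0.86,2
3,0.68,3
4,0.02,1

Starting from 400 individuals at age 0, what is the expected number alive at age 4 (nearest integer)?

Expected survivors = N0 · l_4 = 400 × 0.02 = 8 → 8

8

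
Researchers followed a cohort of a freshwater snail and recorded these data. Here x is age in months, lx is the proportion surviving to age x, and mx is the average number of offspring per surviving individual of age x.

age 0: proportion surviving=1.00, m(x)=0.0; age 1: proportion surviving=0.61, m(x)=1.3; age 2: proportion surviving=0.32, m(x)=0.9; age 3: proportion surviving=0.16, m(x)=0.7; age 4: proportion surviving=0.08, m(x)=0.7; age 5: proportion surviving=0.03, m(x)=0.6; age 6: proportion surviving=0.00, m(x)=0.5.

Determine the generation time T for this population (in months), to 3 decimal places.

lx·mx: 0, 0.793, 0.288, 0.112, 0.056, 0.018, 0 → R0 = 1.267
x·lx·mx: 0, 0.793, 0.576, 0.336, 0.224, 0.09, 0 → Σ = 2.019
T = 2.019 / 1.267 = 1.593528… → 1.594

1.594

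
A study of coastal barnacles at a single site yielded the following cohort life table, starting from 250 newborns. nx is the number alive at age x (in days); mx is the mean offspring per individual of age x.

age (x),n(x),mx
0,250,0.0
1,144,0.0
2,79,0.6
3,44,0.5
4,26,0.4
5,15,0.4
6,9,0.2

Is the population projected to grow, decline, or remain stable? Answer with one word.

declining

lx = nx/n0 = nx/250: 1, 0.576, 0.316, 0.176, 0.104, 0.06, 0.036
R0 = Σ lx·mx = 0 + 0 + 0.1896 + 0.088 + 0.0416 + 0.024 + 0.0072 = 0.3504
R0 < 1, so the population is declining.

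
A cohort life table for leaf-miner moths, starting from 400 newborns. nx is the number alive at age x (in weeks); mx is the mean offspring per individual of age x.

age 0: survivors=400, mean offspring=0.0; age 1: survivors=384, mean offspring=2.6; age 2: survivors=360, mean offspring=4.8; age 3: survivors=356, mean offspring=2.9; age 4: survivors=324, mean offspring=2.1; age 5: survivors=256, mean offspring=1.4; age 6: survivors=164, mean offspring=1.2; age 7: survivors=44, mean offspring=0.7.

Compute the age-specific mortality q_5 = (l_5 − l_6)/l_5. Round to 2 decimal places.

lx = nx/n0 = nx/400: 1, 0.96, 0.9, 0.89, 0.81, 0.64, 0.41, 0.11
q_5 = (l_5 − l_6) / l_5 = (0.64 − 0.41) / 0.64
     = 0.23 / 0.64 = 0.359375 → 0.36

0.36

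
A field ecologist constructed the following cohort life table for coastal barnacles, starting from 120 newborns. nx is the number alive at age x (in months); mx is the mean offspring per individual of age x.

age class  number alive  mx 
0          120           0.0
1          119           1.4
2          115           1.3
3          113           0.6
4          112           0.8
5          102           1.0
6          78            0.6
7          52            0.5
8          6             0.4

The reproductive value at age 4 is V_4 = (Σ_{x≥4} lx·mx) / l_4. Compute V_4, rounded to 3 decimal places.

2.382

lx = nx/n0 = nx/120: 1, 0.99167…, 0.95833…, 0.94167…, 0.93333…, 0.85, 0.65, 0.43333…, 0.05
lx·mx for x ≥ 4: 0.746667…, 0.85, 0.39, 0.216667…, 0.02 → sum = 2.223333…
V_4 = 2.223333… / l_4 = 2.223333… / 0.933333… = 2.382143… → 2.382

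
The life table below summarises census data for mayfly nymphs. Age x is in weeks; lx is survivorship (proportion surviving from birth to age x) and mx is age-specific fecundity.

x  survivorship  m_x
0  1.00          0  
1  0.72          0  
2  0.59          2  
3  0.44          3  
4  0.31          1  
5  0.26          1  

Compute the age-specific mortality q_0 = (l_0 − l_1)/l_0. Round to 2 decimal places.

0.28

q_0 = (l_0 − l_1) / l_0 = (1 − 0.72) / 1
     = 0.28 / 1 = 0.28 → 0.28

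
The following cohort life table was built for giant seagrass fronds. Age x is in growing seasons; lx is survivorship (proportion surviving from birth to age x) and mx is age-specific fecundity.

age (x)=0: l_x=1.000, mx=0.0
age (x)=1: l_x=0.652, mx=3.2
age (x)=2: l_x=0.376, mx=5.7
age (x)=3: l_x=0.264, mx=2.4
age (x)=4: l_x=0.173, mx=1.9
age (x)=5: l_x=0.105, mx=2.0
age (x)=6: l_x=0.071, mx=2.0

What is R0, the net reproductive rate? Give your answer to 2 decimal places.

5.54

lx·mx by age: 0, 2.0864, 2.1432, 0.6336, 0.3287, 0.21, 0.142
R0 = Σ lx·mx = 5.5439 → 5.54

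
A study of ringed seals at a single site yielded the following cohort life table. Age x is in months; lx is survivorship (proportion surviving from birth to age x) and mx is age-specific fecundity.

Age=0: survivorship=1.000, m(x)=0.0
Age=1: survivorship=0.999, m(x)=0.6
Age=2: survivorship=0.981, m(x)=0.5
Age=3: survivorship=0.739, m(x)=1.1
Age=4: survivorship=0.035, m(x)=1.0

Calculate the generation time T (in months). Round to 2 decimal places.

2.15

lx·mx: 0, 0.5994, 0.4905, 0.8129, 0.035 → R0 = 1.9378
x·lx·mx: 0, 0.5994, 0.981, 2.4387, 0.14 → Σ = 4.1591
T = 4.1591 / 1.9378 = 2.1463… → 2.15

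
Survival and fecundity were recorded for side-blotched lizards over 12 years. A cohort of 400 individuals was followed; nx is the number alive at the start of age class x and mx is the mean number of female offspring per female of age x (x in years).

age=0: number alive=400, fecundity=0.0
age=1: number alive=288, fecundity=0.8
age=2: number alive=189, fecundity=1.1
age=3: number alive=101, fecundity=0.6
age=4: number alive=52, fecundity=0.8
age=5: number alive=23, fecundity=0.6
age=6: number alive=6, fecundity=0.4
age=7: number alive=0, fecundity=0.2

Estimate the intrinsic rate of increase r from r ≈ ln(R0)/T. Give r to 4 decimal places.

0.1707

lx = nx/n0 = nx/400: 1, 0.72, 0.4725, 0.2525, 0.13, 0.0575, 0.015, 0
R0 = Σ lx·mx = 0 + 0.576 + 0.51975 + 0.1515 + 0.104 + 0.0345 + 0.006 + 0 = 1.39175
Σ x·lx·mx = 2.6945; T = 2.6945/1.39175 = 1.93605…
r ≈ ln(R0)/T = ln(1.39175)/1.93605… = 0.17074… → 0.1707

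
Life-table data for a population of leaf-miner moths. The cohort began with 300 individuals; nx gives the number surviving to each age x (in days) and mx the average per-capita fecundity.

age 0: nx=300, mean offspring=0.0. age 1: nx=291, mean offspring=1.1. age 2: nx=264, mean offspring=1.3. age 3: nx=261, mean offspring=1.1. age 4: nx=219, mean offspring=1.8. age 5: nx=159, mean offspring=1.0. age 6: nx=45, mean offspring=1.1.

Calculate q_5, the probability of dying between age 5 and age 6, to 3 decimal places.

lx = nx/n0 = nx/300: 1, 0.97, 0.88, 0.87, 0.73, 0.53, 0.15
q_5 = (l_5 − l_6) / l_5 = (0.53 − 0.15) / 0.53
     = 0.38 / 0.53 = 0.716981… → 0.717

0.717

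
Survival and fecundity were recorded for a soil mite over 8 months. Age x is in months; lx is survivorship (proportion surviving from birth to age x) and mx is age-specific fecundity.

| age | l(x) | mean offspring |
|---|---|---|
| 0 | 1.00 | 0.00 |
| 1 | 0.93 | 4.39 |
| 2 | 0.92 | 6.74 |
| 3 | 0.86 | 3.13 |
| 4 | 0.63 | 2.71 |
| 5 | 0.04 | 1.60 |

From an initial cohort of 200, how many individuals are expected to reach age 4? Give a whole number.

126

Expected survivors = N0 · l_4 = 200 × 0.63 = 126 → 126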